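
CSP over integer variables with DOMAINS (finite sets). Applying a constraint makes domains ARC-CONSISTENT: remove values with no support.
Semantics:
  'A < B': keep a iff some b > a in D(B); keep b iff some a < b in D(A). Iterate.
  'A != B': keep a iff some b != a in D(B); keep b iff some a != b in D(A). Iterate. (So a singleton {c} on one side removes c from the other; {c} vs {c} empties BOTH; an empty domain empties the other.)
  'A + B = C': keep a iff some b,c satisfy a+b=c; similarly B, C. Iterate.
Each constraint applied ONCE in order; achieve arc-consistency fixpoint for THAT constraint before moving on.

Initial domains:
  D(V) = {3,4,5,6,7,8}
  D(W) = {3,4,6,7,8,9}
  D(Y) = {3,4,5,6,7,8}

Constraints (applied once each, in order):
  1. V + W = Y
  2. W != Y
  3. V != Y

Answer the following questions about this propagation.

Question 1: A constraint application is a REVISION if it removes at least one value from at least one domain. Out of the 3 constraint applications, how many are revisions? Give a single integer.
Answer: 1

Derivation:
Constraint 1 (V + W = Y) on D(V)={3,4,5,6,7,8} D(W)={3,4,6,7,8,9} D(Y)={3,4,5,6,7,8}: V {3,4,5,6,7,8}->{3,4,5}; W {3,4,6,7,8,9}->{3,4}; Y {3,4,5,6,7,8}->{6,7,8} => REVISION
Constraint 2 (W != Y) on D(W)={3,4} D(Y)={6,7,8}: no change => not a revision
Constraint 3 (V != Y) on D(V)={3,4,5} D(Y)={6,7,8}: no change => not a revision
Total revisions = 1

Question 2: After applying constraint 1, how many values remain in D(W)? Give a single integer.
Answer: 2

Derivation:
Constraint 1 (V + W = Y) on D(V)={3,4,5,6,7,8} D(W)={3,4,6,7,8,9} D(Y)={3,4,5,6,7,8}: V {3,4,5,6,7,8}->{3,4,5}; W {3,4,6,7,8,9}->{3,4}; Y {3,4,5,6,7,8}->{6,7,8}
So after constraint 1: D(W)={3,4}, size = 2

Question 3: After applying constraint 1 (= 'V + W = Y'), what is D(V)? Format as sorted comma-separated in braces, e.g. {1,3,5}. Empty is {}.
Constraint 1 (V + W = Y) on D(V)={3,4,5,6,7,8} D(W)={3,4,6,7,8,9} D(Y)={3,4,5,6,7,8}: V {3,4,5,6,7,8}->{3,4,5}; W {3,4,6,7,8,9}->{3,4}; Y {3,4,5,6,7,8}->{6,7,8}
So after constraint 1: D(V) = {3,4,5}

Answer: {3,4,5}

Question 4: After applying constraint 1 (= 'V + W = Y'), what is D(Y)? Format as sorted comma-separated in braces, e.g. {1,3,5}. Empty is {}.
Constraint 1 (V + W = Y) on D(V)={3,4,5,6,7,8} D(W)={3,4,6,7,8,9} D(Y)={3,4,5,6,7,8}: V {3,4,5,6,7,8}->{3,4,5}; W {3,4,6,7,8,9}->{3,4}; Y {3,4,5,6,7,8}->{6,7,8}
So after constraint 1: D(Y) = {6,7,8}

Answer: {6,7,8}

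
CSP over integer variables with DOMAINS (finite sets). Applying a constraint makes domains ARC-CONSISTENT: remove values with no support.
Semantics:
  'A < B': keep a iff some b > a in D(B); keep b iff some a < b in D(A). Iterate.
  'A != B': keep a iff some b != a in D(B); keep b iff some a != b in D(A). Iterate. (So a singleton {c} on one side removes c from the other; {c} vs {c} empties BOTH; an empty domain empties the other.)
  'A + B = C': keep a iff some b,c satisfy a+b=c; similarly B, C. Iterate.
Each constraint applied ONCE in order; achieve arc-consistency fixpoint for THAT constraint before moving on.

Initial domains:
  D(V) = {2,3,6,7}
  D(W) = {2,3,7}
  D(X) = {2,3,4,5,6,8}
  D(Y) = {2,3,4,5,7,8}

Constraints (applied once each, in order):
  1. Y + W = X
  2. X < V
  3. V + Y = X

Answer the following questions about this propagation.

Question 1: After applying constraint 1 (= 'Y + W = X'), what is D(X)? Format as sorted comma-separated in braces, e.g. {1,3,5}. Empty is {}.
Constraint 1 (Y + W = X) on D(Y)={2,3,4,5,7,8} D(W)={2,3,7} D(X)={2,3,4,5,6,8}: Y {2,3,4,5,7,8}->{2,3,4,5}; W {2,3,7}->{2,3}; X {2,3,4,5,6,8}->{4,5,6,8}
So after constraint 1: D(X) = {4,5,6,8}

Answer: {4,5,6,8}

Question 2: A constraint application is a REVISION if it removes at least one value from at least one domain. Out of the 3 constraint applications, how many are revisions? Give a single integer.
Answer: 3

Derivation:
Constraint 1 (Y + W = X) on D(Y)={2,3,4,5,7,8} D(W)={2,3,7} D(X)={2,3,4,5,6,8}: Y {2,3,4,5,7,8}->{2,3,4,5}; W {2,3,7}->{2,3}; X {2,3,4,5,6,8}->{4,5,6,8} => REVISION
Constraint 2 (X < V) on D(X)={4,5,6,8} D(V)={2,3,6,7}: X {4,5,6,8}->{4,5,6}; V {2,3,6,7}->{6,7} => REVISION
Constraint 3 (V + Y = X) on D(V)={6,7} D(Y)={2,3,4,5} D(X)={4,5,6}: V {6,7}->{}; Y {2,3,4,5}->{}; X {4,5,6}->{} => REVISION
Total revisions = 3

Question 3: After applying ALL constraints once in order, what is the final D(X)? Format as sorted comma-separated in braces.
Answer: {}

Derivation:
Constraint 1 (Y + W = X) on D(Y)={2,3,4,5,7,8} D(W)={2,3,7} D(X)={2,3,4,5,6,8}: Y {2,3,4,5,7,8}->{2,3,4,5}; W {2,3,7}->{2,3}; X {2,3,4,5,6,8}->{4,5,6,8}
Constraint 2 (X < V) on D(X)={4,5,6,8} D(V)={2,3,6,7}: X {4,5,6,8}->{4,5,6}; V {2,3,6,7}->{6,7}
Constraint 3 (V + Y = X) on D(V)={6,7} D(Y)={2,3,4,5} D(X)={4,5,6}: V {6,7}->{}; Y {2,3,4,5}->{}; X {4,5,6}->{}
So after all 3 constraints: D(X) = {}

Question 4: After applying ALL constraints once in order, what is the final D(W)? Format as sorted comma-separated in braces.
Constraint 1 (Y + W = X) on D(Y)={2,3,4,5,7,8} D(W)={2,3,7} D(X)={2,3,4,5,6,8}: Y {2,3,4,5,7,8}->{2,3,4,5}; W {2,3,7}->{2,3}; X {2,3,4,5,6,8}->{4,5,6,8}
Constraint 2 (X < V) on D(X)={4,5,6,8} D(V)={2,3,6,7}: X {4,5,6,8}->{4,5,6}; V {2,3,6,7}->{6,7}
Constraint 3 (V + Y = X) on D(V)={6,7} D(Y)={2,3,4,5} D(X)={4,5,6}: V {6,7}->{}; Y {2,3,4,5}->{}; X {4,5,6}->{}
So after all 3 constraints: D(W) = {2,3}

Answer: {2,3}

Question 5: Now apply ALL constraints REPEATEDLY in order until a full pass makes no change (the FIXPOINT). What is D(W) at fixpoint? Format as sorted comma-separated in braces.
pass 0 (initial): D(W)={2,3,7}
pass 1: V {2,3,6,7}->{}; W {2,3,7}->{2,3}; X {2,3,4,5,6,8}->{}; Y {2,3,4,5,7,8}->{}
pass 2: W {2,3}->{}
pass 3: no change
Fixpoint after 3 passes: D(W) = {}

Answer: {}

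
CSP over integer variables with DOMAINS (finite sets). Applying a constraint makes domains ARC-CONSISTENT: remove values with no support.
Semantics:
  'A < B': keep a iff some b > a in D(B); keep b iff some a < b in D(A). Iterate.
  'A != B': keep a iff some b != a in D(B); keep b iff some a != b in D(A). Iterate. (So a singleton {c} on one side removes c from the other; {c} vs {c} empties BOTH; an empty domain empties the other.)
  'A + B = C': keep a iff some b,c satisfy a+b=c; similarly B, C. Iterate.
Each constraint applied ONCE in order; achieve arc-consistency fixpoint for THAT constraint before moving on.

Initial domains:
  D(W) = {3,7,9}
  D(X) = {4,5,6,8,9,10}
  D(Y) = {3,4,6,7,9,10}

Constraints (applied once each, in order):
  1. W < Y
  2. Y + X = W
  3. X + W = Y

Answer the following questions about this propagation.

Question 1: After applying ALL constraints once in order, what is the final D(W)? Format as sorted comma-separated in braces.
Constraint 1 (W < Y) on D(W)={3,7,9} D(Y)={3,4,6,7,9,10}: Y {3,4,6,7,9,10}->{4,6,7,9,10}
Constraint 2 (Y + X = W) on D(Y)={4,6,7,9,10} D(X)={4,5,6,8,9,10} D(W)={3,7,9}: Y {4,6,7,9,10}->{4}; X {4,5,6,8,9,10}->{5}; W {3,7,9}->{9}
Constraint 3 (X + W = Y) on D(X)={5} D(W)={9} D(Y)={4}: X {5}->{}; W {9}->{}; Y {4}->{}
So after all 3 constraints: D(W) = {}

Answer: {}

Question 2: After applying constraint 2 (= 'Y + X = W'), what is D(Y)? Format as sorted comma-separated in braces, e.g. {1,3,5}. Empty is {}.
Answer: {4}

Derivation:
Constraint 1 (W < Y) on D(W)={3,7,9} D(Y)={3,4,6,7,9,10}: Y {3,4,6,7,9,10}->{4,6,7,9,10}
Constraint 2 (Y + X = W) on D(Y)={4,6,7,9,10} D(X)={4,5,6,8,9,10} D(W)={3,7,9}: Y {4,6,7,9,10}->{4}; X {4,5,6,8,9,10}->{5}; W {3,7,9}->{9}
So after constraint 2: D(Y) = {4}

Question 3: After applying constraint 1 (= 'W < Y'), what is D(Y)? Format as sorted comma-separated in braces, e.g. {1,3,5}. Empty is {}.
Answer: {4,6,7,9,10}

Derivation:
Constraint 1 (W < Y) on D(W)={3,7,9} D(Y)={3,4,6,7,9,10}: Y {3,4,6,7,9,10}->{4,6,7,9,10}
So after constraint 1: D(Y) = {4,6,7,9,10}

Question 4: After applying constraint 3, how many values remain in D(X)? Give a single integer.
Constraint 1 (W < Y) on D(W)={3,7,9} D(Y)={3,4,6,7,9,10}: Y {3,4,6,7,9,10}->{4,6,7,9,10}
Constraint 2 (Y + X = W) on D(Y)={4,6,7,9,10} D(X)={4,5,6,8,9,10} D(W)={3,7,9}: Y {4,6,7,9,10}->{4}; X {4,5,6,8,9,10}->{5}; W {3,7,9}->{9}
Constraint 3 (X + W = Y) on D(X)={5} D(W)={9} D(Y)={4}: X {5}->{}; W {9}->{}; Y {4}->{}
So after constraint 3: D(X)={}, size = 0

Answer: 0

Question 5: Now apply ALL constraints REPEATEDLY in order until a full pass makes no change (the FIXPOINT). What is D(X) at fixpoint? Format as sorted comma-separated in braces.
pass 0 (initial): D(X)={4,5,6,8,9,10}
pass 1: W {3,7,9}->{}; X {4,5,6,8,9,10}->{}; Y {3,4,6,7,9,10}->{}
pass 2: no change
Fixpoint after 2 passes: D(X) = {}

Answer: {}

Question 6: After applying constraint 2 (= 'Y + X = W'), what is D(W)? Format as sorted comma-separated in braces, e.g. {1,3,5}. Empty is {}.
Answer: {9}

Derivation:
Constraint 1 (W < Y) on D(W)={3,7,9} D(Y)={3,4,6,7,9,10}: Y {3,4,6,7,9,10}->{4,6,7,9,10}
Constraint 2 (Y + X = W) on D(Y)={4,6,7,9,10} D(X)={4,5,6,8,9,10} D(W)={3,7,9}: Y {4,6,7,9,10}->{4}; X {4,5,6,8,9,10}->{5}; W {3,7,9}->{9}
So after constraint 2: D(W) = {9}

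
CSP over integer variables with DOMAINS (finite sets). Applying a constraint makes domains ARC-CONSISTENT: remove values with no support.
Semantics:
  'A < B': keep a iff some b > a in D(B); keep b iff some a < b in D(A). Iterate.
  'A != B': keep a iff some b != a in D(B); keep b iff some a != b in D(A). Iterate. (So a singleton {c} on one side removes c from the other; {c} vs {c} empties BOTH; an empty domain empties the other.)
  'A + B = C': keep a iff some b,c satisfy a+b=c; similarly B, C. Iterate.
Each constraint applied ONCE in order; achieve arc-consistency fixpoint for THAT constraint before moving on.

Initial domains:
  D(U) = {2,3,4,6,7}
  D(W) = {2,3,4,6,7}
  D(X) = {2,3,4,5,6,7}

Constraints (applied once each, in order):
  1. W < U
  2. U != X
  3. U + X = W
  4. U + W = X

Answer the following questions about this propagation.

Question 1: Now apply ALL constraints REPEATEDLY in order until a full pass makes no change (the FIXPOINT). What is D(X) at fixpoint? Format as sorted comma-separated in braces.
Answer: {}

Derivation:
pass 0 (initial): D(X)={2,3,4,5,6,7}
pass 1: U {2,3,4,6,7}->{}; W {2,3,4,6,7}->{}; X {2,3,4,5,6,7}->{}
pass 2: no change
Fixpoint after 2 passes: D(X) = {}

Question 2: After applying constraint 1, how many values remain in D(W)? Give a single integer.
Answer: 4

Derivation:
Constraint 1 (W < U) on D(W)={2,3,4,6,7} D(U)={2,3,4,6,7}: W {2,3,4,6,7}->{2,3,4,6}; U {2,3,4,6,7}->{3,4,6,7}
So after constraint 1: D(W)={2,3,4,6}, size = 4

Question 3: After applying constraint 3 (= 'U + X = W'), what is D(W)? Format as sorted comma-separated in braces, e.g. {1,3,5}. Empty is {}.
Constraint 1 (W < U) on D(W)={2,3,4,6,7} D(U)={2,3,4,6,7}: W {2,3,4,6,7}->{2,3,4,6}; U {2,3,4,6,7}->{3,4,6,7}
Constraint 2 (U != X) on D(U)={3,4,6,7} D(X)={2,3,4,5,6,7}: no change
Constraint 3 (U + X = W) on D(U)={3,4,6,7} D(X)={2,3,4,5,6,7} D(W)={2,3,4,6}: U {3,4,6,7}->{3,4}; X {2,3,4,5,6,7}->{2,3}; W {2,3,4,6}->{6}
So after constraint 3: D(W) = {6}

Answer: {6}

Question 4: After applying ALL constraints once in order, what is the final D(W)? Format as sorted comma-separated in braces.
Constraint 1 (W < U) on D(W)={2,3,4,6,7} D(U)={2,3,4,6,7}: W {2,3,4,6,7}->{2,3,4,6}; U {2,3,4,6,7}->{3,4,6,7}
Constraint 2 (U != X) on D(U)={3,4,6,7} D(X)={2,3,4,5,6,7}: no change
Constraint 3 (U + X = W) on D(U)={3,4,6,7} D(X)={2,3,4,5,6,7} D(W)={2,3,4,6}: U {3,4,6,7}->{3,4}; X {2,3,4,5,6,7}->{2,3}; W {2,3,4,6}->{6}
Constraint 4 (U + W = X) on D(U)={3,4} D(W)={6} D(X)={2,3}: U {3,4}->{}; W {6}->{}; X {2,3}->{}
So after all 4 constraints: D(W) = {}

Answer: {}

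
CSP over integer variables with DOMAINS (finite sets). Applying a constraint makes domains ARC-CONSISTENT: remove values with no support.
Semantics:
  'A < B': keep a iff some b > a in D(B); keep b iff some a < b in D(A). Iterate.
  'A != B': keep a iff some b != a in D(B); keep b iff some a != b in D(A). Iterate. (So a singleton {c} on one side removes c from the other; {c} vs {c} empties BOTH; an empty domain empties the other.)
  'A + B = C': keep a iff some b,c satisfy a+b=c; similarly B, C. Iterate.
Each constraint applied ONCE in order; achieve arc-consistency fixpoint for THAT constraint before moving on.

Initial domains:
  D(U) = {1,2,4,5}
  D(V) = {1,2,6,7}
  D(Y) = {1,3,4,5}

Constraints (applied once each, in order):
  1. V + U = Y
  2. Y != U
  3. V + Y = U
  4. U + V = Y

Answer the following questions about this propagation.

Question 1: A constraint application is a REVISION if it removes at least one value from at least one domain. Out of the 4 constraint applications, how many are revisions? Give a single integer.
Constraint 1 (V + U = Y) on D(V)={1,2,6,7} D(U)={1,2,4,5} D(Y)={1,3,4,5}: V {1,2,6,7}->{1,2}; U {1,2,4,5}->{1,2,4}; Y {1,3,4,5}->{3,4,5} => REVISION
Constraint 2 (Y != U) on D(Y)={3,4,5} D(U)={1,2,4}: no change => not a revision
Constraint 3 (V + Y = U) on D(V)={1,2} D(Y)={3,4,5} D(U)={1,2,4}: V {1,2}->{1}; Y {3,4,5}->{3}; U {1,2,4}->{4} => REVISION
Constraint 4 (U + V = Y) on D(U)={4} D(V)={1} D(Y)={3}: U {4}->{}; V {1}->{}; Y {3}->{} => REVISION
Total revisions = 3

Answer: 3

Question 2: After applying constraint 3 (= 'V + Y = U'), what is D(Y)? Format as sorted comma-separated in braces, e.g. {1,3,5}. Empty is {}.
Constraint 1 (V + U = Y) on D(V)={1,2,6,7} D(U)={1,2,4,5} D(Y)={1,3,4,5}: V {1,2,6,7}->{1,2}; U {1,2,4,5}->{1,2,4}; Y {1,3,4,5}->{3,4,5}
Constraint 2 (Y != U) on D(Y)={3,4,5} D(U)={1,2,4}: no change
Constraint 3 (V + Y = U) on D(V)={1,2} D(Y)={3,4,5} D(U)={1,2,4}: V {1,2}->{1}; Y {3,4,5}->{3}; U {1,2,4}->{4}
So after constraint 3: D(Y) = {3}

Answer: {3}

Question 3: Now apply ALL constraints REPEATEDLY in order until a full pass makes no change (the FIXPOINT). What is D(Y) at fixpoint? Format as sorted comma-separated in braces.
pass 0 (initial): D(Y)={1,3,4,5}
pass 1: U {1,2,4,5}->{}; V {1,2,6,7}->{}; Y {1,3,4,5}->{}
pass 2: no change
Fixpoint after 2 passes: D(Y) = {}

Answer: {}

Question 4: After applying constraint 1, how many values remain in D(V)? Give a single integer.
Answer: 2

Derivation:
Constraint 1 (V + U = Y) on D(V)={1,2,6,7} D(U)={1,2,4,5} D(Y)={1,3,4,5}: V {1,2,6,7}->{1,2}; U {1,2,4,5}->{1,2,4}; Y {1,3,4,5}->{3,4,5}
So after constraint 1: D(V)={1,2}, size = 2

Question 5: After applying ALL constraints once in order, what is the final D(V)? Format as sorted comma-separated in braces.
Answer: {}

Derivation:
Constraint 1 (V + U = Y) on D(V)={1,2,6,7} D(U)={1,2,4,5} D(Y)={1,3,4,5}: V {1,2,6,7}->{1,2}; U {1,2,4,5}->{1,2,4}; Y {1,3,4,5}->{3,4,5}
Constraint 2 (Y != U) on D(Y)={3,4,5} D(U)={1,2,4}: no change
Constraint 3 (V + Y = U) on D(V)={1,2} D(Y)={3,4,5} D(U)={1,2,4}: V {1,2}->{1}; Y {3,4,5}->{3}; U {1,2,4}->{4}
Constraint 4 (U + V = Y) on D(U)={4} D(V)={1} D(Y)={3}: U {4}->{}; V {1}->{}; Y {3}->{}
So after all 4 constraints: D(V) = {}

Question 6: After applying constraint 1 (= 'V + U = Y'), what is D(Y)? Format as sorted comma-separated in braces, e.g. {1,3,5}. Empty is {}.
Answer: {3,4,5}

Derivation:
Constraint 1 (V + U = Y) on D(V)={1,2,6,7} D(U)={1,2,4,5} D(Y)={1,3,4,5}: V {1,2,6,7}->{1,2}; U {1,2,4,5}->{1,2,4}; Y {1,3,4,5}->{3,4,5}
So after constraint 1: D(Y) = {3,4,5}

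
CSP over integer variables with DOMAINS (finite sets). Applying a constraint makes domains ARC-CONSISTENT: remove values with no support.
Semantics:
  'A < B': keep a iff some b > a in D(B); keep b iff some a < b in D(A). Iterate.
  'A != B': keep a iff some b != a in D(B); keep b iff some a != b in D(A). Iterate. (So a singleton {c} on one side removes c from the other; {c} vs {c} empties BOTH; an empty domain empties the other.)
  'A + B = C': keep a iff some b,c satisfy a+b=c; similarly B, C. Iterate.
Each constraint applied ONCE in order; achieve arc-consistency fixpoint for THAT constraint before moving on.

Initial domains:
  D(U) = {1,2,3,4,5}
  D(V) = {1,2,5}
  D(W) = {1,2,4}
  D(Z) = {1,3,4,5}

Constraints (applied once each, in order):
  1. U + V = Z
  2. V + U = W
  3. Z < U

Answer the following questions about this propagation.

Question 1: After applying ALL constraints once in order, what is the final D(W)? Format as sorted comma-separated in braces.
Constraint 1 (U + V = Z) on D(U)={1,2,3,4,5} D(V)={1,2,5} D(Z)={1,3,4,5}: U {1,2,3,4,5}->{1,2,3,4}; V {1,2,5}->{1,2}; Z {1,3,4,5}->{3,4,5}
Constraint 2 (V + U = W) on D(V)={1,2} D(U)={1,2,3,4} D(W)={1,2,4}: U {1,2,3,4}->{1,2,3}; W {1,2,4}->{2,4}
Constraint 3 (Z < U) on D(Z)={3,4,5} D(U)={1,2,3}: Z {3,4,5}->{}; U {1,2,3}->{}
So after all 3 constraints: D(W) = {2,4}

Answer: {2,4}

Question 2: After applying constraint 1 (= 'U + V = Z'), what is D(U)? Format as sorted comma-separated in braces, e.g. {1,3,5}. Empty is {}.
Answer: {1,2,3,4}

Derivation:
Constraint 1 (U + V = Z) on D(U)={1,2,3,4,5} D(V)={1,2,5} D(Z)={1,3,4,5}: U {1,2,3,4,5}->{1,2,3,4}; V {1,2,5}->{1,2}; Z {1,3,4,5}->{3,4,5}
So after constraint 1: D(U) = {1,2,3,4}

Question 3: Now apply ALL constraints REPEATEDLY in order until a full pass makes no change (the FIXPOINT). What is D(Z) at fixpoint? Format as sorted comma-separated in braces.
pass 0 (initial): D(Z)={1,3,4,5}
pass 1: U {1,2,3,4,5}->{}; V {1,2,5}->{1,2}; W {1,2,4}->{2,4}; Z {1,3,4,5}->{}
pass 2: V {1,2}->{}; W {2,4}->{}
pass 3: no change
Fixpoint after 3 passes: D(Z) = {}

Answer: {}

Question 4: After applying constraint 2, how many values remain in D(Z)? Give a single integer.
Constraint 1 (U + V = Z) on D(U)={1,2,3,4,5} D(V)={1,2,5} D(Z)={1,3,4,5}: U {1,2,3,4,5}->{1,2,3,4}; V {1,2,5}->{1,2}; Z {1,3,4,5}->{3,4,5}
Constraint 2 (V + U = W) on D(V)={1,2} D(U)={1,2,3,4} D(W)={1,2,4}: U {1,2,3,4}->{1,2,3}; W {1,2,4}->{2,4}
So after constraint 2: D(Z)={3,4,5}, size = 3

Answer: 3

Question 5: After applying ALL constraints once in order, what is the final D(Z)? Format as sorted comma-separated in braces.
Answer: {}

Derivation:
Constraint 1 (U + V = Z) on D(U)={1,2,3,4,5} D(V)={1,2,5} D(Z)={1,3,4,5}: U {1,2,3,4,5}->{1,2,3,4}; V {1,2,5}->{1,2}; Z {1,3,4,5}->{3,4,5}
Constraint 2 (V + U = W) on D(V)={1,2} D(U)={1,2,3,4} D(W)={1,2,4}: U {1,2,3,4}->{1,2,3}; W {1,2,4}->{2,4}
Constraint 3 (Z < U) on D(Z)={3,4,5} D(U)={1,2,3}: Z {3,4,5}->{}; U {1,2,3}->{}
So after all 3 constraints: D(Z) = {}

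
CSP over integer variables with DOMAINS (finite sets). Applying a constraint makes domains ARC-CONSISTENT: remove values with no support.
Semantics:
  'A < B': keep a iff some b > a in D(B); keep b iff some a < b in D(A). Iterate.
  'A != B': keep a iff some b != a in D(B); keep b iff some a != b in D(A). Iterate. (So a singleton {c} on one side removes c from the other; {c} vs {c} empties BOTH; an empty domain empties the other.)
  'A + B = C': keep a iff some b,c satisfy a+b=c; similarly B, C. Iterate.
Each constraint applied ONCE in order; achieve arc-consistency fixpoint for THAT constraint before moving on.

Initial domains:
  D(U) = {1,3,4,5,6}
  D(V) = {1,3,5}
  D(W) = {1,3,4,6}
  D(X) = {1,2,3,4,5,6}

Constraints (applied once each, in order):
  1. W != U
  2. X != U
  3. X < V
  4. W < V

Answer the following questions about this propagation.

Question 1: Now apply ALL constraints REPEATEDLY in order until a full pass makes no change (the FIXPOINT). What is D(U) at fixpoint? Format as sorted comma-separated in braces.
Answer: {1,3,4,5,6}

Derivation:
pass 0 (initial): D(U)={1,3,4,5,6}
pass 1: V {1,3,5}->{3,5}; W {1,3,4,6}->{1,3,4}; X {1,2,3,4,5,6}->{1,2,3,4}
pass 2: no change
Fixpoint after 2 passes: D(U) = {1,3,4,5,6}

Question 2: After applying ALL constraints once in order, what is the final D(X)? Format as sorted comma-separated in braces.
Constraint 1 (W != U) on D(W)={1,3,4,6} D(U)={1,3,4,5,6}: no change
Constraint 2 (X != U) on D(X)={1,2,3,4,5,6} D(U)={1,3,4,5,6}: no change
Constraint 3 (X < V) on D(X)={1,2,3,4,5,6} D(V)={1,3,5}: X {1,2,3,4,5,6}->{1,2,3,4}; V {1,3,5}->{3,5}
Constraint 4 (W < V) on D(W)={1,3,4,6} D(V)={3,5}: W {1,3,4,6}->{1,3,4}
So after all 4 constraints: D(X) = {1,2,3,4}

Answer: {1,2,3,4}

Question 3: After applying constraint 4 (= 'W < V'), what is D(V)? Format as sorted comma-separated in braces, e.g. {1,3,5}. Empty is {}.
Answer: {3,5}

Derivation:
Constraint 1 (W != U) on D(W)={1,3,4,6} D(U)={1,3,4,5,6}: no change
Constraint 2 (X != U) on D(X)={1,2,3,4,5,6} D(U)={1,3,4,5,6}: no change
Constraint 3 (X < V) on D(X)={1,2,3,4,5,6} D(V)={1,3,5}: X {1,2,3,4,5,6}->{1,2,3,4}; V {1,3,5}->{3,5}
Constraint 4 (W < V) on D(W)={1,3,4,6} D(V)={3,5}: W {1,3,4,6}->{1,3,4}
So after constraint 4: D(V) = {3,5}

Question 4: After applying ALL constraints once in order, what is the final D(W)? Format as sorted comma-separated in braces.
Constraint 1 (W != U) on D(W)={1,3,4,6} D(U)={1,3,4,5,6}: no change
Constraint 2 (X != U) on D(X)={1,2,3,4,5,6} D(U)={1,3,4,5,6}: no change
Constraint 3 (X < V) on D(X)={1,2,3,4,5,6} D(V)={1,3,5}: X {1,2,3,4,5,6}->{1,2,3,4}; V {1,3,5}->{3,5}
Constraint 4 (W < V) on D(W)={1,3,4,6} D(V)={3,5}: W {1,3,4,6}->{1,3,4}
So after all 4 constraints: D(W) = {1,3,4}

Answer: {1,3,4}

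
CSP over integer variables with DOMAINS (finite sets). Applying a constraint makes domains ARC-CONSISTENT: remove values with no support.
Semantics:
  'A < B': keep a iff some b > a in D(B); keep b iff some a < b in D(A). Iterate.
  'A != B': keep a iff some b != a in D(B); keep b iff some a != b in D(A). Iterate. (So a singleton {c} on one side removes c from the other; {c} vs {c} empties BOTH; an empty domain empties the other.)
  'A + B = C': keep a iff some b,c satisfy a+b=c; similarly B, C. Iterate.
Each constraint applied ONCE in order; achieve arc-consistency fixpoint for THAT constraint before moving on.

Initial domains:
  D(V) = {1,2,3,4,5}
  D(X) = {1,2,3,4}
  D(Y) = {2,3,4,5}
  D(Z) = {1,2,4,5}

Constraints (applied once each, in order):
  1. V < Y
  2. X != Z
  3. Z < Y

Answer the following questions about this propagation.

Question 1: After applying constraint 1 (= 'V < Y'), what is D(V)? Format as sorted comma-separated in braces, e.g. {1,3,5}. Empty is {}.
Answer: {1,2,3,4}

Derivation:
Constraint 1 (V < Y) on D(V)={1,2,3,4,5} D(Y)={2,3,4,5}: V {1,2,3,4,5}->{1,2,3,4}
So after constraint 1: D(V) = {1,2,3,4}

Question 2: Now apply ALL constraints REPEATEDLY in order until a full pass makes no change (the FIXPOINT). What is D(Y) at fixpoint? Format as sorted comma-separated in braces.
Answer: {2,3,4,5}

Derivation:
pass 0 (initial): D(Y)={2,3,4,5}
pass 1: V {1,2,3,4,5}->{1,2,3,4}; Z {1,2,4,5}->{1,2,4}
pass 2: no change
Fixpoint after 2 passes: D(Y) = {2,3,4,5}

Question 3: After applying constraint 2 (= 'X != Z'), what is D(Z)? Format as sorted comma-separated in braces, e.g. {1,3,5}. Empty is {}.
Constraint 1 (V < Y) on D(V)={1,2,3,4,5} D(Y)={2,3,4,5}: V {1,2,3,4,5}->{1,2,3,4}
Constraint 2 (X != Z) on D(X)={1,2,3,4} D(Z)={1,2,4,5}: no change
So after constraint 2: D(Z) = {1,2,4,5}

Answer: {1,2,4,5}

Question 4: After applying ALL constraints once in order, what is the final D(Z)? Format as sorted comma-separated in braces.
Constraint 1 (V < Y) on D(V)={1,2,3,4,5} D(Y)={2,3,4,5}: V {1,2,3,4,5}->{1,2,3,4}
Constraint 2 (X != Z) on D(X)={1,2,3,4} D(Z)={1,2,4,5}: no change
Constraint 3 (Z < Y) on D(Z)={1,2,4,5} D(Y)={2,3,4,5}: Z {1,2,4,5}->{1,2,4}
So after all 3 constraints: D(Z) = {1,2,4}

Answer: {1,2,4}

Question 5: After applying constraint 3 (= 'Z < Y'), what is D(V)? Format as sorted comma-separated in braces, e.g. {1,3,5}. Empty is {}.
Constraint 1 (V < Y) on D(V)={1,2,3,4,5} D(Y)={2,3,4,5}: V {1,2,3,4,5}->{1,2,3,4}
Constraint 2 (X != Z) on D(X)={1,2,3,4} D(Z)={1,2,4,5}: no change
Constraint 3 (Z < Y) on D(Z)={1,2,4,5} D(Y)={2,3,4,5}: Z {1,2,4,5}->{1,2,4}
So after constraint 3: D(V) = {1,2,3,4}

Answer: {1,2,3,4}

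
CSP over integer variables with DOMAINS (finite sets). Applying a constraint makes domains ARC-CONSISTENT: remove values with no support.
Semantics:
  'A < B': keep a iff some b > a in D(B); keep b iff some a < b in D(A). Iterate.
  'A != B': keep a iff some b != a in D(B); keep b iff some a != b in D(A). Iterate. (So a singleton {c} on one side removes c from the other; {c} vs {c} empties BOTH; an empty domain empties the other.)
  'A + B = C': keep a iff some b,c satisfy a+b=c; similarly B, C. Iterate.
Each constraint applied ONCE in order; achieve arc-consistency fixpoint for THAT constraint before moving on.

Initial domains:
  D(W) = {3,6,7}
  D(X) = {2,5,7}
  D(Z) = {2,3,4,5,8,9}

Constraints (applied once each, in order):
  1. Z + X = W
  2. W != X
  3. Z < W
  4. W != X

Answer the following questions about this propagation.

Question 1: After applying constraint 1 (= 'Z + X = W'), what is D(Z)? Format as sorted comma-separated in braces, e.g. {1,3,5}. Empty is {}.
Answer: {2,4,5}

Derivation:
Constraint 1 (Z + X = W) on D(Z)={2,3,4,5,8,9} D(X)={2,5,7} D(W)={3,6,7}: Z {2,3,4,5,8,9}->{2,4,5}; X {2,5,7}->{2,5}; W {3,6,7}->{6,7}
So after constraint 1: D(Z) = {2,4,5}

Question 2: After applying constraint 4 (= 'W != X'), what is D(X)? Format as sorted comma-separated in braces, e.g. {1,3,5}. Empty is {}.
Constraint 1 (Z + X = W) on D(Z)={2,3,4,5,8,9} D(X)={2,5,7} D(W)={3,6,7}: Z {2,3,4,5,8,9}->{2,4,5}; X {2,5,7}->{2,5}; W {3,6,7}->{6,7}
Constraint 2 (W != X) on D(W)={6,7} D(X)={2,5}: no change
Constraint 3 (Z < W) on D(Z)={2,4,5} D(W)={6,7}: no change
Constraint 4 (W != X) on D(W)={6,7} D(X)={2,5}: no change
So after constraint 4: D(X) = {2,5}

Answer: {2,5}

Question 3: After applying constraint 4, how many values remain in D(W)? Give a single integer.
Constraint 1 (Z + X = W) on D(Z)={2,3,4,5,8,9} D(X)={2,5,7} D(W)={3,6,7}: Z {2,3,4,5,8,9}->{2,4,5}; X {2,5,7}->{2,5}; W {3,6,7}->{6,7}
Constraint 2 (W != X) on D(W)={6,7} D(X)={2,5}: no change
Constraint 3 (Z < W) on D(Z)={2,4,5} D(W)={6,7}: no change
Constraint 4 (W != X) on D(W)={6,7} D(X)={2,5}: no change
So after constraint 4: D(W)={6,7}, size = 2

Answer: 2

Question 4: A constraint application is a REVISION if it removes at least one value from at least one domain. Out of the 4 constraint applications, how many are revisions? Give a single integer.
Constraint 1 (Z + X = W) on D(Z)={2,3,4,5,8,9} D(X)={2,5,7} D(W)={3,6,7}: Z {2,3,4,5,8,9}->{2,4,5}; X {2,5,7}->{2,5}; W {3,6,7}->{6,7} => REVISION
Constraint 2 (W != X) on D(W)={6,7} D(X)={2,5}: no change => not a revision
Constraint 3 (Z < W) on D(Z)={2,4,5} D(W)={6,7}: no change => not a revision
Constraint 4 (W != X) on D(W)={6,7} D(X)={2,5}: no change => not a revision
Total revisions = 1

Answer: 1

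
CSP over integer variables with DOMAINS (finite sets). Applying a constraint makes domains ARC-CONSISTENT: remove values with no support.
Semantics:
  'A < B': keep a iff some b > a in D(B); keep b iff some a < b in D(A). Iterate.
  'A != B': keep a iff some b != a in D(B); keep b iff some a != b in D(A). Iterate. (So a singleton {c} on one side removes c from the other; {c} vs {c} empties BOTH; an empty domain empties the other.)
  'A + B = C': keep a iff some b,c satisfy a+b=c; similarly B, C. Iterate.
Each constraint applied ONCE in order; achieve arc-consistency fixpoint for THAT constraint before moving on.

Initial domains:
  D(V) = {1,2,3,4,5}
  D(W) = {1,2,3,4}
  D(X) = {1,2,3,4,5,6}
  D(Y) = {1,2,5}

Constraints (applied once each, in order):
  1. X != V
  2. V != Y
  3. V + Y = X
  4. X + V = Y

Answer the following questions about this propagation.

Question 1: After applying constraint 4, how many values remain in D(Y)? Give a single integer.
Constraint 1 (X != V) on D(X)={1,2,3,4,5,6} D(V)={1,2,3,4,5}: no change
Constraint 2 (V != Y) on D(V)={1,2,3,4,5} D(Y)={1,2,5}: no change
Constraint 3 (V + Y = X) on D(V)={1,2,3,4,5} D(Y)={1,2,5} D(X)={1,2,3,4,5,6}: X {1,2,3,4,5,6}->{2,3,4,5,6}
Constraint 4 (X + V = Y) on D(X)={2,3,4,5,6} D(V)={1,2,3,4,5} D(Y)={1,2,5}: X {2,3,4,5,6}->{2,3,4}; V {1,2,3,4,5}->{1,2,3}; Y {1,2,5}->{5}
So after constraint 4: D(Y)={5}, size = 1

Answer: 1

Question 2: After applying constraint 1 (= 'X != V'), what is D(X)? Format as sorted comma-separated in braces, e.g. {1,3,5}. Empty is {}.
Constraint 1 (X != V) on D(X)={1,2,3,4,5,6} D(V)={1,2,3,4,5}: no change
So after constraint 1: D(X) = {1,2,3,4,5,6}

Answer: {1,2,3,4,5,6}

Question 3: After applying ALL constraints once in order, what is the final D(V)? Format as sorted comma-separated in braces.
Answer: {1,2,3}

Derivation:
Constraint 1 (X != V) on D(X)={1,2,3,4,5,6} D(V)={1,2,3,4,5}: no change
Constraint 2 (V != Y) on D(V)={1,2,3,4,5} D(Y)={1,2,5}: no change
Constraint 3 (V + Y = X) on D(V)={1,2,3,4,5} D(Y)={1,2,5} D(X)={1,2,3,4,5,6}: X {1,2,3,4,5,6}->{2,3,4,5,6}
Constraint 4 (X + V = Y) on D(X)={2,3,4,5,6} D(V)={1,2,3,4,5} D(Y)={1,2,5}: X {2,3,4,5,6}->{2,3,4}; V {1,2,3,4,5}->{1,2,3}; Y {1,2,5}->{5}
So after all 4 constraints: D(V) = {1,2,3}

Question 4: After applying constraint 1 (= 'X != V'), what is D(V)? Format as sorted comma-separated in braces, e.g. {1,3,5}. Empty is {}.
Answer: {1,2,3,4,5}

Derivation:
Constraint 1 (X != V) on D(X)={1,2,3,4,5,6} D(V)={1,2,3,4,5}: no change
So after constraint 1: D(V) = {1,2,3,4,5}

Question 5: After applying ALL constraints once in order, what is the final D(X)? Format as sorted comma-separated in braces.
Constraint 1 (X != V) on D(X)={1,2,3,4,5,6} D(V)={1,2,3,4,5}: no change
Constraint 2 (V != Y) on D(V)={1,2,3,4,5} D(Y)={1,2,5}: no change
Constraint 3 (V + Y = X) on D(V)={1,2,3,4,5} D(Y)={1,2,5} D(X)={1,2,3,4,5,6}: X {1,2,3,4,5,6}->{2,3,4,5,6}
Constraint 4 (X + V = Y) on D(X)={2,3,4,5,6} D(V)={1,2,3,4,5} D(Y)={1,2,5}: X {2,3,4,5,6}->{2,3,4}; V {1,2,3,4,5}->{1,2,3}; Y {1,2,5}->{5}
So after all 4 constraints: D(X) = {2,3,4}

Answer: {2,3,4}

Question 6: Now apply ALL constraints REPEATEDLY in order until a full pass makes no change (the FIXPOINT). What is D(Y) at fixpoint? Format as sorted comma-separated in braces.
Answer: {}

Derivation:
pass 0 (initial): D(Y)={1,2,5}
pass 1: V {1,2,3,4,5}->{1,2,3}; X {1,2,3,4,5,6}->{2,3,4}; Y {1,2,5}->{5}
pass 2: V {1,2,3}->{}; X {2,3,4}->{}; Y {5}->{}
pass 3: no change
Fixpoint after 3 passes: D(Y) = {}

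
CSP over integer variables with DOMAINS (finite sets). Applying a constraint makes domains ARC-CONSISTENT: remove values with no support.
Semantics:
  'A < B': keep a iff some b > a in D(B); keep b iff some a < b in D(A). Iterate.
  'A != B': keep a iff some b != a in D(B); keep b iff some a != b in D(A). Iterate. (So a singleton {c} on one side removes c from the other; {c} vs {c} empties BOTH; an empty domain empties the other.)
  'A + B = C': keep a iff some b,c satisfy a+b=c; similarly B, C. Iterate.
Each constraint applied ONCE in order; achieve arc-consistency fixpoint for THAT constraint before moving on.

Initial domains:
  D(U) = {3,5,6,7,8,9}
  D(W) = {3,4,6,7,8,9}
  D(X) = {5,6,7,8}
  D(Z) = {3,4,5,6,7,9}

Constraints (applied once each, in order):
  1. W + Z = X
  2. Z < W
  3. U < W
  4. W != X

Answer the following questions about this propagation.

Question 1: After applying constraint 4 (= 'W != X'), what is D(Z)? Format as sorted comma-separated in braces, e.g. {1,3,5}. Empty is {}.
Answer: {3}

Derivation:
Constraint 1 (W + Z = X) on D(W)={3,4,6,7,8,9} D(Z)={3,4,5,6,7,9} D(X)={5,6,7,8}: W {3,4,6,7,8,9}->{3,4}; Z {3,4,5,6,7,9}->{3,4,5}; X {5,6,7,8}->{6,7,8}
Constraint 2 (Z < W) on D(Z)={3,4,5} D(W)={3,4}: Z {3,4,5}->{3}; W {3,4}->{4}
Constraint 3 (U < W) on D(U)={3,5,6,7,8,9} D(W)={4}: U {3,5,6,7,8,9}->{3}
Constraint 4 (W != X) on D(W)={4} D(X)={6,7,8}: no change
So after constraint 4: D(Z) = {3}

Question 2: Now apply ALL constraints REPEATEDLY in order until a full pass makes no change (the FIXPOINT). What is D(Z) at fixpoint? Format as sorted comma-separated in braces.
pass 0 (initial): D(Z)={3,4,5,6,7,9}
pass 1: U {3,5,6,7,8,9}->{3}; W {3,4,6,7,8,9}->{4}; X {5,6,7,8}->{6,7,8}; Z {3,4,5,6,7,9}->{3}
pass 2: X {6,7,8}->{7}
pass 3: no change
Fixpoint after 3 passes: D(Z) = {3}

Answer: {3}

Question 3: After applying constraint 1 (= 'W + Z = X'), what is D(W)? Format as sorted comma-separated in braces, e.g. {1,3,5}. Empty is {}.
Constraint 1 (W + Z = X) on D(W)={3,4,6,7,8,9} D(Z)={3,4,5,6,7,9} D(X)={5,6,7,8}: W {3,4,6,7,8,9}->{3,4}; Z {3,4,5,6,7,9}->{3,4,5}; X {5,6,7,8}->{6,7,8}
So after constraint 1: D(W) = {3,4}

Answer: {3,4}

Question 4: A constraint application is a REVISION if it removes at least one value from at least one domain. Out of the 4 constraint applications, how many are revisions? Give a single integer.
Constraint 1 (W + Z = X) on D(W)={3,4,6,7,8,9} D(Z)={3,4,5,6,7,9} D(X)={5,6,7,8}: W {3,4,6,7,8,9}->{3,4}; Z {3,4,5,6,7,9}->{3,4,5}; X {5,6,7,8}->{6,7,8} => REVISION
Constraint 2 (Z < W) on D(Z)={3,4,5} D(W)={3,4}: Z {3,4,5}->{3}; W {3,4}->{4} => REVISION
Constraint 3 (U < W) on D(U)={3,5,6,7,8,9} D(W)={4}: U {3,5,6,7,8,9}->{3} => REVISION
Constraint 4 (W != X) on D(W)={4} D(X)={6,7,8}: no change => not a revision
Total revisions = 3

Answer: 3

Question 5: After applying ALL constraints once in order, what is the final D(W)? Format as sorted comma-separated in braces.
Answer: {4}

Derivation:
Constraint 1 (W + Z = X) on D(W)={3,4,6,7,8,9} D(Z)={3,4,5,6,7,9} D(X)={5,6,7,8}: W {3,4,6,7,8,9}->{3,4}; Z {3,4,5,6,7,9}->{3,4,5}; X {5,6,7,8}->{6,7,8}
Constraint 2 (Z < W) on D(Z)={3,4,5} D(W)={3,4}: Z {3,4,5}->{3}; W {3,4}->{4}
Constraint 3 (U < W) on D(U)={3,5,6,7,8,9} D(W)={4}: U {3,5,6,7,8,9}->{3}
Constraint 4 (W != X) on D(W)={4} D(X)={6,7,8}: no change
So after all 4 constraints: D(W) = {4}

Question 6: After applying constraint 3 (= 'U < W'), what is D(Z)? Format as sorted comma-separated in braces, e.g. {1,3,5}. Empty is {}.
Constraint 1 (W + Z = X) on D(W)={3,4,6,7,8,9} D(Z)={3,4,5,6,7,9} D(X)={5,6,7,8}: W {3,4,6,7,8,9}->{3,4}; Z {3,4,5,6,7,9}->{3,4,5}; X {5,6,7,8}->{6,7,8}
Constraint 2 (Z < W) on D(Z)={3,4,5} D(W)={3,4}: Z {3,4,5}->{3}; W {3,4}->{4}
Constraint 3 (U < W) on D(U)={3,5,6,7,8,9} D(W)={4}: U {3,5,6,7,8,9}->{3}
So after constraint 3: D(Z) = {3}

Answer: {3}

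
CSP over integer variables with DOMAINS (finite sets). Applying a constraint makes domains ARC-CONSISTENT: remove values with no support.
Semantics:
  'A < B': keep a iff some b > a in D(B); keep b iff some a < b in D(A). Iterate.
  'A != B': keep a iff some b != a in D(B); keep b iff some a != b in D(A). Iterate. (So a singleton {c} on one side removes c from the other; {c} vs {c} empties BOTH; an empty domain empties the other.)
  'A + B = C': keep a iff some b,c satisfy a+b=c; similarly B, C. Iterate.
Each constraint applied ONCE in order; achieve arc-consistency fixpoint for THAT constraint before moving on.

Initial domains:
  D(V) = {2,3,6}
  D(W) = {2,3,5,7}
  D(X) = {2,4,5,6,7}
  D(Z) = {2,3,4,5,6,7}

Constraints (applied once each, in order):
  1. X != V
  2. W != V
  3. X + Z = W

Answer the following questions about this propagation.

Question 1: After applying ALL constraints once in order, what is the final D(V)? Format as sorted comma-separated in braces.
Constraint 1 (X != V) on D(X)={2,4,5,6,7} D(V)={2,3,6}: no change
Constraint 2 (W != V) on D(W)={2,3,5,7} D(V)={2,3,6}: no change
Constraint 3 (X + Z = W) on D(X)={2,4,5,6,7} D(Z)={2,3,4,5,6,7} D(W)={2,3,5,7}: X {2,4,5,6,7}->{2,4,5}; Z {2,3,4,5,6,7}->{2,3,5}; W {2,3,5,7}->{5,7}
So after all 3 constraints: D(V) = {2,3,6}

Answer: {2,3,6}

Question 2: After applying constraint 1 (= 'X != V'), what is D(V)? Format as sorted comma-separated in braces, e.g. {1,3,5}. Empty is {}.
Answer: {2,3,6}

Derivation:
Constraint 1 (X != V) on D(X)={2,4,5,6,7} D(V)={2,3,6}: no change
So after constraint 1: D(V) = {2,3,6}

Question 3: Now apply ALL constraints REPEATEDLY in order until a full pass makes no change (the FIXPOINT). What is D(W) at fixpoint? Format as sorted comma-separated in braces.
pass 0 (initial): D(W)={2,3,5,7}
pass 1: W {2,3,5,7}->{5,7}; X {2,4,5,6,7}->{2,4,5}; Z {2,3,4,5,6,7}->{2,3,5}
pass 2: no change
Fixpoint after 2 passes: D(W) = {5,7}

Answer: {5,7}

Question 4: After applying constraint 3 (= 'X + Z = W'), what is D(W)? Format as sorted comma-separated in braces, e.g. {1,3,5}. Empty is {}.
Answer: {5,7}

Derivation:
Constraint 1 (X != V) on D(X)={2,4,5,6,7} D(V)={2,3,6}: no change
Constraint 2 (W != V) on D(W)={2,3,5,7} D(V)={2,3,6}: no change
Constraint 3 (X + Z = W) on D(X)={2,4,5,6,7} D(Z)={2,3,4,5,6,7} D(W)={2,3,5,7}: X {2,4,5,6,7}->{2,4,5}; Z {2,3,4,5,6,7}->{2,3,5}; W {2,3,5,7}->{5,7}
So after constraint 3: D(W) = {5,7}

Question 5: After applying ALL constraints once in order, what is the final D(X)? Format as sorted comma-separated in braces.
Answer: {2,4,5}

Derivation:
Constraint 1 (X != V) on D(X)={2,4,5,6,7} D(V)={2,3,6}: no change
Constraint 2 (W != V) on D(W)={2,3,5,7} D(V)={2,3,6}: no change
Constraint 3 (X + Z = W) on D(X)={2,4,5,6,7} D(Z)={2,3,4,5,6,7} D(W)={2,3,5,7}: X {2,4,5,6,7}->{2,4,5}; Z {2,3,4,5,6,7}->{2,3,5}; W {2,3,5,7}->{5,7}
So after all 3 constraints: D(X) = {2,4,5}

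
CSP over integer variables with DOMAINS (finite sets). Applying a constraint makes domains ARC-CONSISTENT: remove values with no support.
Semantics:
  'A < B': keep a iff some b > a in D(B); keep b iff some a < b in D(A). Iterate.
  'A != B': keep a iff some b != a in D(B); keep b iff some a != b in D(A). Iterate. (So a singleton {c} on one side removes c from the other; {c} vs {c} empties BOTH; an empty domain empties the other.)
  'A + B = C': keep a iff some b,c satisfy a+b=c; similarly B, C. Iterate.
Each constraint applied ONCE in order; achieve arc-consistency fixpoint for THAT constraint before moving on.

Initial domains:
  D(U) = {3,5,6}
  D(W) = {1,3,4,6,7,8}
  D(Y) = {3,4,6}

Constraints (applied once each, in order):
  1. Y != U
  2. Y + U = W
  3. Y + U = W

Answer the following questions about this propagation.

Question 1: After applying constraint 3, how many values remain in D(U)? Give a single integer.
Answer: 2

Derivation:
Constraint 1 (Y != U) on D(Y)={3,4,6} D(U)={3,5,6}: no change
Constraint 2 (Y + U = W) on D(Y)={3,4,6} D(U)={3,5,6} D(W)={1,3,4,6,7,8}: Y {3,4,6}->{3,4}; U {3,5,6}->{3,5}; W {1,3,4,6,7,8}->{6,7,8}
Constraint 3 (Y + U = W) on D(Y)={3,4} D(U)={3,5} D(W)={6,7,8}: no change
So after constraint 3: D(U)={3,5}, size = 2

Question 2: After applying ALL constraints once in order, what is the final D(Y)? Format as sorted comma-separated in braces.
Constraint 1 (Y != U) on D(Y)={3,4,6} D(U)={3,5,6}: no change
Constraint 2 (Y + U = W) on D(Y)={3,4,6} D(U)={3,5,6} D(W)={1,3,4,6,7,8}: Y {3,4,6}->{3,4}; U {3,5,6}->{3,5}; W {1,3,4,6,7,8}->{6,7,8}
Constraint 3 (Y + U = W) on D(Y)={3,4} D(U)={3,5} D(W)={6,7,8}: no change
So after all 3 constraints: D(Y) = {3,4}

Answer: {3,4}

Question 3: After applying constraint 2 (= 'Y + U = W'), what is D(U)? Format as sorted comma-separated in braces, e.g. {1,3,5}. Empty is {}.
Answer: {3,5}

Derivation:
Constraint 1 (Y != U) on D(Y)={3,4,6} D(U)={3,5,6}: no change
Constraint 2 (Y + U = W) on D(Y)={3,4,6} D(U)={3,5,6} D(W)={1,3,4,6,7,8}: Y {3,4,6}->{3,4}; U {3,5,6}->{3,5}; W {1,3,4,6,7,8}->{6,7,8}
So after constraint 2: D(U) = {3,5}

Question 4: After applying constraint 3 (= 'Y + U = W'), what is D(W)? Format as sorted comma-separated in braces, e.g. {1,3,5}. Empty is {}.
Constraint 1 (Y != U) on D(Y)={3,4,6} D(U)={3,5,6}: no change
Constraint 2 (Y + U = W) on D(Y)={3,4,6} D(U)={3,5,6} D(W)={1,3,4,6,7,8}: Y {3,4,6}->{3,4}; U {3,5,6}->{3,5}; W {1,3,4,6,7,8}->{6,7,8}
Constraint 3 (Y + U = W) on D(Y)={3,4} D(U)={3,5} D(W)={6,7,8}: no change
So after constraint 3: D(W) = {6,7,8}

Answer: {6,7,8}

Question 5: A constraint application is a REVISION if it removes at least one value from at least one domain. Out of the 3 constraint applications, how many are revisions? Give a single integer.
Constraint 1 (Y != U) on D(Y)={3,4,6} D(U)={3,5,6}: no change => not a revision
Constraint 2 (Y + U = W) on D(Y)={3,4,6} D(U)={3,5,6} D(W)={1,3,4,6,7,8}: Y {3,4,6}->{3,4}; U {3,5,6}->{3,5}; W {1,3,4,6,7,8}->{6,7,8} => REVISION
Constraint 3 (Y + U = W) on D(Y)={3,4} D(U)={3,5} D(W)={6,7,8}: no change => not a revision
Total revisions = 1

Answer: 1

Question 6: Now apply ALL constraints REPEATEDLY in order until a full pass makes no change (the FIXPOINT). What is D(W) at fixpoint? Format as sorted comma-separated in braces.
Answer: {6,7,8}

Derivation:
pass 0 (initial): D(W)={1,3,4,6,7,8}
pass 1: U {3,5,6}->{3,5}; W {1,3,4,6,7,8}->{6,7,8}; Y {3,4,6}->{3,4}
pass 2: no change
Fixpoint after 2 passes: D(W) = {6,7,8}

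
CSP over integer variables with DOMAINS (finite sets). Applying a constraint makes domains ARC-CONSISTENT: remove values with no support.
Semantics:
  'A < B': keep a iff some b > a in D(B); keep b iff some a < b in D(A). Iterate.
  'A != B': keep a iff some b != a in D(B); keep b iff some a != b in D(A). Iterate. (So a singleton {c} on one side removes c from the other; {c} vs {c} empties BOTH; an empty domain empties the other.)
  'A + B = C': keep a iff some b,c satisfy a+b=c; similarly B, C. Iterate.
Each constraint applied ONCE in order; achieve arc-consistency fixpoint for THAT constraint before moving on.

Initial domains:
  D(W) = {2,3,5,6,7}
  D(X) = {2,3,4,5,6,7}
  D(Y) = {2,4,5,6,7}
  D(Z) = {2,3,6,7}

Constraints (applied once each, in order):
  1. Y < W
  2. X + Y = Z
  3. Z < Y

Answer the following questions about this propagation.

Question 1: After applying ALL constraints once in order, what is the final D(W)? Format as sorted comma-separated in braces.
Answer: {3,5,6,7}

Derivation:
Constraint 1 (Y < W) on D(Y)={2,4,5,6,7} D(W)={2,3,5,6,7}: Y {2,4,5,6,7}->{2,4,5,6}; W {2,3,5,6,7}->{3,5,6,7}
Constraint 2 (X + Y = Z) on D(X)={2,3,4,5,6,7} D(Y)={2,4,5,6} D(Z)={2,3,6,7}: X {2,3,4,5,6,7}->{2,3,4,5}; Y {2,4,5,6}->{2,4,5}; Z {2,3,6,7}->{6,7}
Constraint 3 (Z < Y) on D(Z)={6,7} D(Y)={2,4,5}: Z {6,7}->{}; Y {2,4,5}->{}
So after all 3 constraints: D(W) = {3,5,6,7}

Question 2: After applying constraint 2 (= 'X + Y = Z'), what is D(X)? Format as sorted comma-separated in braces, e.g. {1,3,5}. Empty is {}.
Answer: {2,3,4,5}

Derivation:
Constraint 1 (Y < W) on D(Y)={2,4,5,6,7} D(W)={2,3,5,6,7}: Y {2,4,5,6,7}->{2,4,5,6}; W {2,3,5,6,7}->{3,5,6,7}
Constraint 2 (X + Y = Z) on D(X)={2,3,4,5,6,7} D(Y)={2,4,5,6} D(Z)={2,3,6,7}: X {2,3,4,5,6,7}->{2,3,4,5}; Y {2,4,5,6}->{2,4,5}; Z {2,3,6,7}->{6,7}
So after constraint 2: D(X) = {2,3,4,5}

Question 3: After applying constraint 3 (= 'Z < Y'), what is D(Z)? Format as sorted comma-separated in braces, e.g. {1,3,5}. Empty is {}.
Answer: {}

Derivation:
Constraint 1 (Y < W) on D(Y)={2,4,5,6,7} D(W)={2,3,5,6,7}: Y {2,4,5,6,7}->{2,4,5,6}; W {2,3,5,6,7}->{3,5,6,7}
Constraint 2 (X + Y = Z) on D(X)={2,3,4,5,6,7} D(Y)={2,4,5,6} D(Z)={2,3,6,7}: X {2,3,4,5,6,7}->{2,3,4,5}; Y {2,4,5,6}->{2,4,5}; Z {2,3,6,7}->{6,7}
Constraint 3 (Z < Y) on D(Z)={6,7} D(Y)={2,4,5}: Z {6,7}->{}; Y {2,4,5}->{}
So after constraint 3: D(Z) = {}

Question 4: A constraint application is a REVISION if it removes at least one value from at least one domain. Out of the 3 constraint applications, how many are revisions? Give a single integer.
Answer: 3

Derivation:
Constraint 1 (Y < W) on D(Y)={2,4,5,6,7} D(W)={2,3,5,6,7}: Y {2,4,5,6,7}->{2,4,5,6}; W {2,3,5,6,7}->{3,5,6,7} => REVISION
Constraint 2 (X + Y = Z) on D(X)={2,3,4,5,6,7} D(Y)={2,4,5,6} D(Z)={2,3,6,7}: X {2,3,4,5,6,7}->{2,3,4,5}; Y {2,4,5,6}->{2,4,5}; Z {2,3,6,7}->{6,7} => REVISION
Constraint 3 (Z < Y) on D(Z)={6,7} D(Y)={2,4,5}: Z {6,7}->{}; Y {2,4,5}->{} => REVISION
Total revisions = 3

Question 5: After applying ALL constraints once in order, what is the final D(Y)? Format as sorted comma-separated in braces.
Answer: {}

Derivation:
Constraint 1 (Y < W) on D(Y)={2,4,5,6,7} D(W)={2,3,5,6,7}: Y {2,4,5,6,7}->{2,4,5,6}; W {2,3,5,6,7}->{3,5,6,7}
Constraint 2 (X + Y = Z) on D(X)={2,3,4,5,6,7} D(Y)={2,4,5,6} D(Z)={2,3,6,7}: X {2,3,4,5,6,7}->{2,3,4,5}; Y {2,4,5,6}->{2,4,5}; Z {2,3,6,7}->{6,7}
Constraint 3 (Z < Y) on D(Z)={6,7} D(Y)={2,4,5}: Z {6,7}->{}; Y {2,4,5}->{}
So after all 3 constraints: D(Y) = {}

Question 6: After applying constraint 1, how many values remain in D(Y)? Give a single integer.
Constraint 1 (Y < W) on D(Y)={2,4,5,6,7} D(W)={2,3,5,6,7}: Y {2,4,5,6,7}->{2,4,5,6}; W {2,3,5,6,7}->{3,5,6,7}
So after constraint 1: D(Y)={2,4,5,6}, size = 4

Answer: 4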